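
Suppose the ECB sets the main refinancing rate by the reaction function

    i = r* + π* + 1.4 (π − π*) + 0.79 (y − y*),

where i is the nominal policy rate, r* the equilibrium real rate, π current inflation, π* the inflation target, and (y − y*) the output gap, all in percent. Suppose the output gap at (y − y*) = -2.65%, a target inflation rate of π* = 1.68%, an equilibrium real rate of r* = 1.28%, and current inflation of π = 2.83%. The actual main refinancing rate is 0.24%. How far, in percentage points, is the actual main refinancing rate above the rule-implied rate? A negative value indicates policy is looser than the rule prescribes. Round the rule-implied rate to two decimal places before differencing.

i = 1.28 + 1.68 + 1.4 × (2.83 − 1.68) + 0.79 × (-2.65)
   = 1.28 + 1.68 + 1.61 − 2.0935 = 2.48
Deviation = 0.24 − 2.48 = -2.24 pp.

-2.24 pp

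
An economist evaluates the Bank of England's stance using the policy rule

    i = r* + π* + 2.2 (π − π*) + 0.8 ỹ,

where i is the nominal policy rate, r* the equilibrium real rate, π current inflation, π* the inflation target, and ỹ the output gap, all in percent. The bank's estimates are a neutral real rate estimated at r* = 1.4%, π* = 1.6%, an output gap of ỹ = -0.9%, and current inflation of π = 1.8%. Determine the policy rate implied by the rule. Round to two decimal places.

i = 1.4 + 1.6 + 2.2 × (1.8 − 1.6) + 0.8 × (-0.9)
   = 1.4 + 1.6 + 0.44 − 0.72 = 2.72

2.72%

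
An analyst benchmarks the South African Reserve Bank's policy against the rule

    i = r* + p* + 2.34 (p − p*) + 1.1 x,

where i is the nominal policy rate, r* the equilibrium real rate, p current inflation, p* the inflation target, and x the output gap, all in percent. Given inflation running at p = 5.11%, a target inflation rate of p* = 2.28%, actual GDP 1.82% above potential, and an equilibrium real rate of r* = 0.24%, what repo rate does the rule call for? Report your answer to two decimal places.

11.14%

Output 1.82% above potential → x = 1.82.
i = 0.24 + 2.28 + 2.34 × (5.11 − 2.28) + 1.1 × 1.82
   = 0.24 + 2.28 + 6.6222 + 2.002 = 11.14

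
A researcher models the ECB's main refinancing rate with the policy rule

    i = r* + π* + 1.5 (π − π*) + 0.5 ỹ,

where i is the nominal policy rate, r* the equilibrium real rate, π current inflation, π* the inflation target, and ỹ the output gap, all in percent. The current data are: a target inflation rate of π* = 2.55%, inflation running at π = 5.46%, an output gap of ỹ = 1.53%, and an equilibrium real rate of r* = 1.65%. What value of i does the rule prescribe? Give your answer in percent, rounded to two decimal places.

9.33%

i = 1.65 + 2.55 + 1.5 × (5.46 − 2.55) + 0.5 × 1.53
   = 1.65 + 2.55 + 4.365 + 0.765 = 9.33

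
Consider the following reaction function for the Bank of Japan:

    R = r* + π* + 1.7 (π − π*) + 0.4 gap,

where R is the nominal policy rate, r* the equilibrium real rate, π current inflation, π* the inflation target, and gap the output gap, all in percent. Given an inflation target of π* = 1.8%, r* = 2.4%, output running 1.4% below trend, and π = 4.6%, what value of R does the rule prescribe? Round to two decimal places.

Output 1.4% below potential → gap = -1.4.
R = 2.4 + 1.8 + 1.7 × (4.6 − 1.8) + 0.4 × (-1.4)
   = 2.4 + 1.8 + 4.76 − 0.56 = 8.40

8.40%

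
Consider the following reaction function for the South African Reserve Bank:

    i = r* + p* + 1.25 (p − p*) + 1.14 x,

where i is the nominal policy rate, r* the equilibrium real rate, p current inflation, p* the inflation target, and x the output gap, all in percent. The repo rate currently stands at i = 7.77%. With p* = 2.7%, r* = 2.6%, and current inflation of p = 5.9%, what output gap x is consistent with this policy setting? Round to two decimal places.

1.14 x = 7.77 − 2.6 − 2.7 − 1.25 × (5.9 − 2.7) = -1.53
x = -1.53 / 1.14 = -1.34

-1.34%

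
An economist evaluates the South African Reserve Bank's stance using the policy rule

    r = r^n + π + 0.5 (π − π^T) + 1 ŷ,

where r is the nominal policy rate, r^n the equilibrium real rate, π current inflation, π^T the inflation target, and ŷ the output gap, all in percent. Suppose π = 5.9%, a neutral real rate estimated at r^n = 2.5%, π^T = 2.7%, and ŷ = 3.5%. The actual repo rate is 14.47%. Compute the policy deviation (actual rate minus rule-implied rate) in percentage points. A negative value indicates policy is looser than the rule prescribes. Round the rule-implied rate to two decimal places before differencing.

r = 2.5 + 5.9 + 0.5 × (5.9 − 2.7) + 1 × 3.5
   = 2.5 + 5.9 + 1.6 + 3.5 = 13.50
Deviation = 14.47 − 13.50 = 0.97 pp.

0.97 pp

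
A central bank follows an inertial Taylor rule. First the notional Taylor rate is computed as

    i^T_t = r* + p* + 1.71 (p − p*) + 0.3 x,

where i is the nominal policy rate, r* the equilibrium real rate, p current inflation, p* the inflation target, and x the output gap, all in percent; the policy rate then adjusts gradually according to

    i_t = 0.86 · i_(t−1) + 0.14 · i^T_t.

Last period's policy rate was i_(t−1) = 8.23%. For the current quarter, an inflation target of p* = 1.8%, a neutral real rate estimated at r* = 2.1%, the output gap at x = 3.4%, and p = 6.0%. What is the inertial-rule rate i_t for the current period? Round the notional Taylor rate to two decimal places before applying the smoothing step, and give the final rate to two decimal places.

i^T_t = 2.1 + 1.8 + 1.71 × (6.0 − 1.8) + 0.3 × 3.4
   = 2.1 + 1.8 + 7.182 + 1.02 = 12.10
i_t = 0.86 × 8.23 + 0.14 × 12.10 = 7.0778 + 1.694 = 8.77

8.77%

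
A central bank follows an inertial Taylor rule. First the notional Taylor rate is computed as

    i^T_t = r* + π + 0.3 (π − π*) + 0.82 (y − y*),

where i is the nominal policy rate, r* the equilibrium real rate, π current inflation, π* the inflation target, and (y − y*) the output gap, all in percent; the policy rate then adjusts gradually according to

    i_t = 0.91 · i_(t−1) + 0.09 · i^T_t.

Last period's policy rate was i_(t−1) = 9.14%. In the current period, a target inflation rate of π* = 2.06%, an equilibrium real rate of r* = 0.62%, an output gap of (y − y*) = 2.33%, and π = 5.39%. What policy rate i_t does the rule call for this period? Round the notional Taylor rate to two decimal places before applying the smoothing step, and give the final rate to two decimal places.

9.12%

i^T_t = 0.62 + 5.39 + 0.3 × (5.39 − 2.06) + 0.82 × 2.33
   = 0.62 + 5.39 + 0.999 + 1.9106 = 8.92
i_t = 0.91 × 9.14 + 0.09 × 8.92 = 8.3174 + 0.8028 = 9.12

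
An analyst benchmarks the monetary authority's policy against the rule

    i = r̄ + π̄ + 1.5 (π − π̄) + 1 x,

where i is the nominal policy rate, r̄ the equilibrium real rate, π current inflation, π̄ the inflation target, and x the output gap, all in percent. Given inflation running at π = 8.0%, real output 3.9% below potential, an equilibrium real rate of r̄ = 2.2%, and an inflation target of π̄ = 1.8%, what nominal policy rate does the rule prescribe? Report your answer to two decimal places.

9.40%

Output 3.9% below potential → x = -3.9.
i = 2.2 + 1.8 + 1.5 × (8.0 − 1.8) + 1 × (-3.9)
   = 2.2 + 1.8 + 9.3 − 3.9 = 9.40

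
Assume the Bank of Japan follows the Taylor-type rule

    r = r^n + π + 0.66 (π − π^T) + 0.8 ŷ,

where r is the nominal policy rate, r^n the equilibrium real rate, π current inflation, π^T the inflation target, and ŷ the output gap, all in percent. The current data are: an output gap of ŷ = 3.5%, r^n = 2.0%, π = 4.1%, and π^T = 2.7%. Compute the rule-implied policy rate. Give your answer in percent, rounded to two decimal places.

r = 2.0 + 4.1 + 0.66 × (4.1 − 2.7) + 0.8 × 3.5
   = 2.0 + 4.1 + 0.924 + 2.8 = 9.82

9.82%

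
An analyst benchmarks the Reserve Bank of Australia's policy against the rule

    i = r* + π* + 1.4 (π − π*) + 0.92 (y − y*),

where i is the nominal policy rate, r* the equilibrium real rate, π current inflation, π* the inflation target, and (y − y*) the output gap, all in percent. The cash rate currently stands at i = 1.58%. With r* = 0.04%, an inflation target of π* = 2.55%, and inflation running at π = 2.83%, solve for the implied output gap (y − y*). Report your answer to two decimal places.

-1.52%

0.92 (y − y*) = 1.58 − 0.04 − 2.55 − 1.4 × (2.83 − 2.55) = -1.402
(y − y*) = -1.402 / 0.92 = -1.52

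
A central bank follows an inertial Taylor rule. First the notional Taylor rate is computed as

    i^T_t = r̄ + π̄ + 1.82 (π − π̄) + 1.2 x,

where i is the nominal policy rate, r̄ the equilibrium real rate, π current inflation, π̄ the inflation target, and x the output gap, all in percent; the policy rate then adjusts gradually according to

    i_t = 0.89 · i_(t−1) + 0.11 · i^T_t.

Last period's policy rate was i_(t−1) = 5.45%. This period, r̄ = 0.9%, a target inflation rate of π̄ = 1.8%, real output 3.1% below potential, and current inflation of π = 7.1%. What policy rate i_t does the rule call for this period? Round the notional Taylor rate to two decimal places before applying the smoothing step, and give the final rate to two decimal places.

Output 3.1% below potential → x = -3.1.
i^T_t = 0.9 + 1.8 + 1.82 × (7.1 − 1.8) + 1.2 × (-3.1)
   = 0.9 + 1.8 + 9.646 − 3.72 = 8.63
i_t = 0.89 × 5.45 + 0.11 × 8.63 = 4.8505 + 0.9493 = 5.80

5.80%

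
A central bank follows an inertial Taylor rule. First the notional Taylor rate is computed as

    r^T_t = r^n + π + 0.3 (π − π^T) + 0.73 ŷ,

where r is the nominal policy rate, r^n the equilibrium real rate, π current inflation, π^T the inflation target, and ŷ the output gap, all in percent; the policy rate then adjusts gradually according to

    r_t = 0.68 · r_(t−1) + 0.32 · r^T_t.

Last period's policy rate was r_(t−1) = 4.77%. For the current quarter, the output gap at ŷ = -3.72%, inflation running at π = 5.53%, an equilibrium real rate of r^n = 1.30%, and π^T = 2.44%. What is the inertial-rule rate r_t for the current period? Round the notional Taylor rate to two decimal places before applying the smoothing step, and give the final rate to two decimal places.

r^T_t = 1.30 + 5.53 + 0.3 × (5.53 − 2.44) + 0.73 × (-3.72)
   = 1.30 + 5.53 + 0.927 − 2.7156 = 5.04
r_t = 0.68 × 4.77 + 0.32 × 5.04 = 3.2436 + 1.6128 = 4.86

4.86%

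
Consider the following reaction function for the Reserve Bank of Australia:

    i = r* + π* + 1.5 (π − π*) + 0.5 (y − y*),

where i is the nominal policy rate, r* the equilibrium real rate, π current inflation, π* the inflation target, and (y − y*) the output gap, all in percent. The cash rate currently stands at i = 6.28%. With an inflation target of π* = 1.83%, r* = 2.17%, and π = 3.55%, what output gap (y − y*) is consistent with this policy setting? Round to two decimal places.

0.5 (y − y*) = 6.28 − 2.17 − 1.83 − 1.5 × (3.55 − 1.83) = -0.3
(y − y*) = -0.3 / 0.5 = -0.60

-0.60%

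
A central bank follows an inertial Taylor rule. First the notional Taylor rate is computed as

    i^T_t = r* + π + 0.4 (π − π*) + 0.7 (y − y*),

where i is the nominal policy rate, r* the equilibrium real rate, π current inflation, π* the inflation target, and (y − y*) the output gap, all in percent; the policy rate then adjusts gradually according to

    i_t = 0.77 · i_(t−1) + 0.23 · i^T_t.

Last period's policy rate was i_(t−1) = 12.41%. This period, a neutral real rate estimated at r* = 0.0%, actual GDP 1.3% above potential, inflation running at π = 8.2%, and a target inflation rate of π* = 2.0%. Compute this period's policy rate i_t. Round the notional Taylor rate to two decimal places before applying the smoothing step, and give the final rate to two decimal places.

Output 1.3% above potential → (y − y*) = 1.3.
i^T_t = 0.0 + 8.2 + 0.4 × (8.2 − 2.0) + 0.7 × 1.3
   = 0.0 + 8.2 + 2.48 + 0.91 = 11.59
i_t = 0.77 × 12.41 + 0.23 × 11.59 = 9.5557 + 2.6657 = 12.22

12.22%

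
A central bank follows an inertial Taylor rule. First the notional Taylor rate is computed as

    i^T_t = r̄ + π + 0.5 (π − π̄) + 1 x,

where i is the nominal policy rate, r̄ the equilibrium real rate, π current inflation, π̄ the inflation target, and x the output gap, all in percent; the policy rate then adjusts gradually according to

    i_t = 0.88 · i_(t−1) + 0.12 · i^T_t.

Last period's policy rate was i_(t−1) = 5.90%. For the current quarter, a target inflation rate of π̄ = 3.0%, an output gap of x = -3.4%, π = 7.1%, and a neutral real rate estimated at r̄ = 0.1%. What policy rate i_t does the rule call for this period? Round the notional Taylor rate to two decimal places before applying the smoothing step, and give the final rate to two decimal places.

5.89%

i^T_t = 0.1 + 7.1 + 0.5 × (7.1 − 3.0) + 1 × (-3.4)
   = 0.1 + 7.1 + 2.05 − 3.4 = 5.85
i_t = 0.88 × 5.90 + 0.12 × 5.85 = 5.192 + 0.702 = 5.89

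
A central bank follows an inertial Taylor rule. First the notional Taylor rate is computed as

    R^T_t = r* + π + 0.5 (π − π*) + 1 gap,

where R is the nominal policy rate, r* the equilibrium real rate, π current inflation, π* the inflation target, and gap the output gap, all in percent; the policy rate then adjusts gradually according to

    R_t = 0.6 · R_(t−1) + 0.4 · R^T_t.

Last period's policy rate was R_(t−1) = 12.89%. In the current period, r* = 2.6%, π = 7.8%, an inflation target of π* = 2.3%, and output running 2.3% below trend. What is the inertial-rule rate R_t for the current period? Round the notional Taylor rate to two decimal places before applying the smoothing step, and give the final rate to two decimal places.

12.07%

Output 2.3% below potential → gap = -2.3.
R^T_t = 2.6 + 7.8 + 0.5 × (7.8 − 2.3) + 1 × (-2.3)
   = 2.6 + 7.8 + 2.75 − 2.3 = 10.85
R_t = 0.6 × 12.89 + 0.4 × 10.85 = 7.734 + 4.34 = 12.07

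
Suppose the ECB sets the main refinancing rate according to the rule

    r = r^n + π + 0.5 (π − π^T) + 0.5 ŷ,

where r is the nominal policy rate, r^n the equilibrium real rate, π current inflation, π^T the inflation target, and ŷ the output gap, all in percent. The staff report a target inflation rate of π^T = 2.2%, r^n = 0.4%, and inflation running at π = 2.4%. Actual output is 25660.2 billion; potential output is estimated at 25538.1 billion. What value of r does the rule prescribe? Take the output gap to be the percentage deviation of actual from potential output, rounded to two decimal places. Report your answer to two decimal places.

3.14%

Output gap = 100 × (25660.2 − 25538.1) / 25538.1 = 0.48%.
r = 0.40 + 2.40 + 0.5 × (2.40 − 2.20) + 0.5 × 0.48
   = 0.40 + 2.4 + 0.1 + 0.24 = 3.14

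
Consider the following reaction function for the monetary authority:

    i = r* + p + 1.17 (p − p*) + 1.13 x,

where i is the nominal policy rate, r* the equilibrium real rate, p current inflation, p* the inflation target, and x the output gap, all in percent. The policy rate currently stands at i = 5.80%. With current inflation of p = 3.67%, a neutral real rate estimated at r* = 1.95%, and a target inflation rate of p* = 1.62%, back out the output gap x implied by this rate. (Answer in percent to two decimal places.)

-1.96%

1.13 x = 5.80 − 1.95 − 3.67 − 1.17 × (3.67 − 1.62) = -2.2185
x = -2.2185 / 1.13 = -1.96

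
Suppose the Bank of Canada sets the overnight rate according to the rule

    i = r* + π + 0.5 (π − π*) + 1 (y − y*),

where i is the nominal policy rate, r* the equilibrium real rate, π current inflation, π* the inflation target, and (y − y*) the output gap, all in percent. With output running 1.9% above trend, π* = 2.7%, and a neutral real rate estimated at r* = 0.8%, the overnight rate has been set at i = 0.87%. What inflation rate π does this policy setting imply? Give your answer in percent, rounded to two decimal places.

Output 1.9% above potential → (y − y*) = 1.9.
Collecting π: i = r* + (1 + 0.5) π − 0.5 π* + 1 (y − y*)
1.5 π = 0.87 − 0.8 + 0.5 × 2.7 − 1 × 1.9 = -0.48
π = -0.48 / 1.5 = -0.32

-0.32%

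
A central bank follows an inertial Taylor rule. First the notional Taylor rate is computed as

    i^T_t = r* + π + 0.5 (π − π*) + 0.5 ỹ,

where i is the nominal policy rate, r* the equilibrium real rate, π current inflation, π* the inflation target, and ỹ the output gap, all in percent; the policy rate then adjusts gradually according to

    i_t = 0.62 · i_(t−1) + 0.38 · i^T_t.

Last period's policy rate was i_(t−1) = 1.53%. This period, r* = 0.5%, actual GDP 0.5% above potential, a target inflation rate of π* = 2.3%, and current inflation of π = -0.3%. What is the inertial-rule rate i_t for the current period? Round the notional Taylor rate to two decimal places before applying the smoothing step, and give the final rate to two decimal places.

0.63%

Output 0.5% above potential → ỹ = 0.5.
i^T_t = 0.5 + (-0.3) + 0.5 × (-0.3 − 2.3) + 0.5 × 0.5
   = 0.5 − 0.3 − 1.3 + 0.25 = -0.85
i_t = 0.62 × 1.53 + 0.38 × (-0.85) = 0.9486 − 0.323 = 0.63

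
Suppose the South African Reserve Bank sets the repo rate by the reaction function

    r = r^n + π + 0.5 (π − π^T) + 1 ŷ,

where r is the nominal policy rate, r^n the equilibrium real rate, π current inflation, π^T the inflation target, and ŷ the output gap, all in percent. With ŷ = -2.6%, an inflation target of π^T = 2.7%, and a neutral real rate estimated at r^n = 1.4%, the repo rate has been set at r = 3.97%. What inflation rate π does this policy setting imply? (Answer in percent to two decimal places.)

4.35%

Collecting π: r = r^n + (1 + 0.5) π − 0.5 π^T + 1 ŷ
1.5 π = 3.97 − 1.4 + 0.5 × 2.7 − 1 × (-2.6) = 6.52
π = 6.52 / 1.5 = 4.35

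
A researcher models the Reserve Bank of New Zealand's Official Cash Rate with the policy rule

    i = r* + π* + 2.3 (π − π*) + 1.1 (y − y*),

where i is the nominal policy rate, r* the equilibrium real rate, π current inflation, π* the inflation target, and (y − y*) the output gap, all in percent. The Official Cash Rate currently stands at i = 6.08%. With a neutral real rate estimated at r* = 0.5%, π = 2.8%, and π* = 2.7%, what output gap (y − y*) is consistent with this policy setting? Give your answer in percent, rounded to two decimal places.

1.1 (y − y*) = 6.08 − 0.5 − 2.7 − 2.3 × (2.8 − 2.7) = 2.65
(y − y*) = 2.65 / 1.1 = 2.41

2.41%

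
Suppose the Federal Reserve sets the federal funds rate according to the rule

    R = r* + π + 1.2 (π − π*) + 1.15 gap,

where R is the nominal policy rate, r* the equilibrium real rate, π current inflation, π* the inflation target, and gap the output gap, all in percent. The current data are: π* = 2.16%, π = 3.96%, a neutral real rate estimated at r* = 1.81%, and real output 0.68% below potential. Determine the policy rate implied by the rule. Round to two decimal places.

Output 0.68% below potential → gap = -0.68.
R = 1.81 + 3.96 + 1.2 × (3.96 − 2.16) + 1.15 × (-0.68)
   = 1.81 + 3.96 + 2.16 − 0.782 = 7.15

7.15%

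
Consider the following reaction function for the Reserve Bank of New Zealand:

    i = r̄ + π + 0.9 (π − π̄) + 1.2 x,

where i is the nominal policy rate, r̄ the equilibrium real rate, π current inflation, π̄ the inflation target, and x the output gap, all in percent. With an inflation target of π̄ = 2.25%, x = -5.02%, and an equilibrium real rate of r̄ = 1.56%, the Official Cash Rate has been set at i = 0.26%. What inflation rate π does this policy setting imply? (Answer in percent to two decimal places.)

3.55%

Collecting π: i = r̄ + (1 + 0.9) π − 0.9 π̄ + 1.2 x
1.9 π = 0.26 − 1.56 + 0.9 × 2.25 − 1.2 × (-5.02) = 6.749
π = 6.749 / 1.9 = 3.55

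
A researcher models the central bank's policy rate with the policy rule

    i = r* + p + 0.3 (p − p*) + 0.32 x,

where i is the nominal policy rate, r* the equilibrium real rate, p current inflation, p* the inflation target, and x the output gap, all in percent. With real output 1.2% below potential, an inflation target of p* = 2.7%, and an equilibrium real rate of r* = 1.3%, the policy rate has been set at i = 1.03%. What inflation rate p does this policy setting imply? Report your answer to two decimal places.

0.71%

Output 1.2% below potential → x = -1.2.
Collecting p: i = r* + (1 + 0.3) p − 0.3 p* + 0.32 x
1.3 p = 1.03 − 1.3 + 0.3 × 2.7 − 0.32 × (-1.2) = 0.924
p = 0.924 / 1.3 = 0.71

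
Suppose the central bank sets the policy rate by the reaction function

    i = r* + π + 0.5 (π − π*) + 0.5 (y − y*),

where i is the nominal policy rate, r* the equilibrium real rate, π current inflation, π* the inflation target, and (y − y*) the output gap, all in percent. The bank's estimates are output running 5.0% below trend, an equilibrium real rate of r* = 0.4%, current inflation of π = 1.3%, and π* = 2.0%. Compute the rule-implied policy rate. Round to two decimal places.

Output 5.0% below potential → (y − y*) = -5.0.
i = 0.4 + 1.3 + 0.5 × (1.3 − 2.0) + 0.5 × (-5.0)
   = 0.4 + 1.3 − 0.35 − 2.5 = -1.15

-1.15%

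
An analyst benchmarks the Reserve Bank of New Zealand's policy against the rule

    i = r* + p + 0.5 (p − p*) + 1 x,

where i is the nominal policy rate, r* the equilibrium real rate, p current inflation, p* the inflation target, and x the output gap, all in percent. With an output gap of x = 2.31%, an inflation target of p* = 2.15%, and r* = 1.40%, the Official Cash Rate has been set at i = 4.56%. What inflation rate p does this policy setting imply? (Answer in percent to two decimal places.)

1.28%

Collecting p: i = r* + (1 + 0.5) p − 0.5 p* + 1 x
1.5 p = 4.56 − 1.40 + 0.5 × 2.15 − 1 × 2.31 = 1.925
p = 1.925 / 1.5 = 1.28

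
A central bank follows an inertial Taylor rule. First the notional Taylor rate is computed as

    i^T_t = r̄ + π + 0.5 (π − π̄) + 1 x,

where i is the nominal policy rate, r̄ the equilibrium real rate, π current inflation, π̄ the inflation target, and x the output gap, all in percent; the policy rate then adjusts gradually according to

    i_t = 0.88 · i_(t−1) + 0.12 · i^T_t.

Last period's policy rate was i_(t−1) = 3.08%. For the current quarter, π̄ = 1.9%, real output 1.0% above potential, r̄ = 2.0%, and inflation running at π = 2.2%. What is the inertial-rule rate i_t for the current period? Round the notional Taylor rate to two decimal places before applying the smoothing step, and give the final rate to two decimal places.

Output 1.0% above potential → x = 1.0.
i^T_t = 2.0 + 2.2 + 0.5 × (2.2 − 1.9) + 1 × 1.0
   = 2.0 + 2.2 + 0.15 + 1 = 5.35
i_t = 0.88 × 3.08 + 0.12 × 5.35 = 2.7104 + 0.642 = 3.35

3.35%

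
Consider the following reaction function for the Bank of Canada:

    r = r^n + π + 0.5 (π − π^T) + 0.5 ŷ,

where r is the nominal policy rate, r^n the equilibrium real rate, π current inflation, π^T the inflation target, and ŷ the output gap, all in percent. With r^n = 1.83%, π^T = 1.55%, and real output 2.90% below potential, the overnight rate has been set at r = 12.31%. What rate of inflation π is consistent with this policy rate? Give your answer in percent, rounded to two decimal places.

8.47%

Output 2.90% below potential → ŷ = -2.90.
Collecting π: r = r^n + (1 + 0.5) π − 0.5 π^T + 0.5 ŷ
1.5 π = 12.31 − 1.83 + 0.5 × 1.55 − 0.5 × (-2.90) = 12.705
π = 12.705 / 1.5 = 8.47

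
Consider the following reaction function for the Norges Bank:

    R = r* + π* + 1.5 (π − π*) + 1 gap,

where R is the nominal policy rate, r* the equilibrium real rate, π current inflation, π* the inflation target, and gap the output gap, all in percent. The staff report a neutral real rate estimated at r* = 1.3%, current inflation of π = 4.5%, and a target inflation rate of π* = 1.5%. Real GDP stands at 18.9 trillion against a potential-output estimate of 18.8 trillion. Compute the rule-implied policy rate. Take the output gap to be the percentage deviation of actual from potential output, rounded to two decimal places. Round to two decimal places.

7.83%

Output gap = 100 × (18.9 − 18.8) / 18.8 = 0.53%.
R = 1.30 + 1.50 + 1.5 × (4.50 − 1.50) + 1 × 0.53
   = 1.30 + 1.5 + 4.5 + 0.53 = 7.83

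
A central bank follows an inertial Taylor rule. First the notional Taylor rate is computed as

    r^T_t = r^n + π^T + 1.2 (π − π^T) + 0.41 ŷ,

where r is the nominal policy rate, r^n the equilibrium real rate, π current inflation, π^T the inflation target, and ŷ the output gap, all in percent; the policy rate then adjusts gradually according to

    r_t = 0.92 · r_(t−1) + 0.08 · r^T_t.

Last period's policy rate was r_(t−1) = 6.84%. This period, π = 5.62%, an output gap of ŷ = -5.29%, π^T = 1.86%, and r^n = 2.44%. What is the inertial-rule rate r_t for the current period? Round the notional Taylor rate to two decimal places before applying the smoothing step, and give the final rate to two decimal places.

6.82%

r^T_t = 2.44 + 1.86 + 1.2 × (5.62 − 1.86) + 0.41 × (-5.29)
   = 2.44 + 1.86 + 4.512 − 2.1689 = 6.64
r_t = 0.92 × 6.84 + 0.08 × 6.64 = 6.2928 + 0.5312 = 6.82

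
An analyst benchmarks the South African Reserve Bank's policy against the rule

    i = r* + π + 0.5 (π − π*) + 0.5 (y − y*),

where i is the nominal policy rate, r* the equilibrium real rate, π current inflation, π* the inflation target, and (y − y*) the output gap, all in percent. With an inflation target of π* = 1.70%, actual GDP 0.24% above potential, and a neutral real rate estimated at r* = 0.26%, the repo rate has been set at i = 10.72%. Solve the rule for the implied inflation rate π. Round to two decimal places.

7.46%

Output 0.24% above potential → (y − y*) = 0.24.
Collecting π: i = r* + (1 + 0.5) π − 0.5 π* + 0.5 (y − y*)
1.5 π = 10.72 − 0.26 + 0.5 × 1.70 − 0.5 × 0.24 = 11.19
π = 11.19 / 1.5 = 7.46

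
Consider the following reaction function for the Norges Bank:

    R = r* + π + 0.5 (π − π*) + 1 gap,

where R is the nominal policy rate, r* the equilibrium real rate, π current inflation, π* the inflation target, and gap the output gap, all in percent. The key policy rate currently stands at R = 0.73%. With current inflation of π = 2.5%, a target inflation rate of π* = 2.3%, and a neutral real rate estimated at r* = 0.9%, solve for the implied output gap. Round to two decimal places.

1 gap = 0.73 − 0.9 − 2.5 − 0.5 × (2.5 − 2.3) = -2.77
gap = -2.77 / 1 = -2.77

-2.77%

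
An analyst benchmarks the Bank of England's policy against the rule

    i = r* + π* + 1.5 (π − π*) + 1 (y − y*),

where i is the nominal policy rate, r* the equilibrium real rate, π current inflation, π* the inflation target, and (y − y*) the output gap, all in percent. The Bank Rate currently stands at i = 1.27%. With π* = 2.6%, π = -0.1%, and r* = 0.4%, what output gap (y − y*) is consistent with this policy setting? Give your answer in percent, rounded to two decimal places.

2.32%

1 (y − y*) = 1.27 − 0.4 − 2.6 − 1.5 × ((-0.1) − 2.6) = 2.32
(y − y*) = 2.32 / 1 = 2.32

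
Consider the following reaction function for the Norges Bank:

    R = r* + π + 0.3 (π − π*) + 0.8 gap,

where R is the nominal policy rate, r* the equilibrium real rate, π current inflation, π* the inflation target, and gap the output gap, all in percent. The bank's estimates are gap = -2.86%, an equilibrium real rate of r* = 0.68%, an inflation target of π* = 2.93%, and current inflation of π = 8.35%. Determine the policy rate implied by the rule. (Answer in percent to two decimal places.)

R = 0.68 + 8.35 + 0.3 × (8.35 − 2.93) + 0.8 × (-2.86)
   = 0.68 + 8.35 + 1.626 − 2.288 = 8.37

8.37%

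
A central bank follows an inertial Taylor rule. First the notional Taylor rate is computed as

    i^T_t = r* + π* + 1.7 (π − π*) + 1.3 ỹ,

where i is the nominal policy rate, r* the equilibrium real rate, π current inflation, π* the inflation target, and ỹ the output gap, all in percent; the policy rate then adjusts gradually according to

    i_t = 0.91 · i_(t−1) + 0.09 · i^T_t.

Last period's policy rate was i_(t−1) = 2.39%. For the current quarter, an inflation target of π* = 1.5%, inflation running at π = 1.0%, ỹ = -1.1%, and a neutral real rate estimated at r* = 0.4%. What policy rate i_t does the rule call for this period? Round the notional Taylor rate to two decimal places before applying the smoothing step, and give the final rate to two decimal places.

i^T_t = 0.4 + 1.5 + 1.7 × (1.0 − 1.5) + 1.3 × (-1.1)
   = 0.4 + 1.5 − 0.85 − 1.43 = -0.38
i_t = 0.91 × 2.39 + 0.09 × (-0.38) = 2.1749 − 0.0342 = 2.14

2.14%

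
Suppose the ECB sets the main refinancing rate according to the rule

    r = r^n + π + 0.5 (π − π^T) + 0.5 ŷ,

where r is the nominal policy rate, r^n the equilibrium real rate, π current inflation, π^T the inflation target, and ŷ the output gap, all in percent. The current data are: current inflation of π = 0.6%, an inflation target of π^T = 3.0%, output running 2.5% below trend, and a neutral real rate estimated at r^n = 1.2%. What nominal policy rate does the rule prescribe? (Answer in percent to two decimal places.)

-0.65%

Output 2.5% below potential → ŷ = -2.5.
r = 1.2 + 0.6 + 0.5 × (0.6 − 3.0) + 0.5 × (-2.5)
   = 1.2 + 0.6 − 1.2 − 1.25 = -0.65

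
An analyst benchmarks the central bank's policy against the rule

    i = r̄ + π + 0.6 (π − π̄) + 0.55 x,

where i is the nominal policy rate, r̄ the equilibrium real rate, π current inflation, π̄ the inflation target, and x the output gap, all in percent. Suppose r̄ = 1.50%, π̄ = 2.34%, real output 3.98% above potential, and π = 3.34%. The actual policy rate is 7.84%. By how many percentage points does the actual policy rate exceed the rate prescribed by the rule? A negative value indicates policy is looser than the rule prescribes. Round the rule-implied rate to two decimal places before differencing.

0.21 pp

Output 3.98% above potential → x = 3.98.
i = 1.50 + 3.34 + 0.6 × (3.34 − 2.34) + 0.55 × 3.98
   = 1.50 + 3.34 + 0.6 + 2.189 = 7.63
Deviation = 7.84 − 7.63 = 0.21 pp.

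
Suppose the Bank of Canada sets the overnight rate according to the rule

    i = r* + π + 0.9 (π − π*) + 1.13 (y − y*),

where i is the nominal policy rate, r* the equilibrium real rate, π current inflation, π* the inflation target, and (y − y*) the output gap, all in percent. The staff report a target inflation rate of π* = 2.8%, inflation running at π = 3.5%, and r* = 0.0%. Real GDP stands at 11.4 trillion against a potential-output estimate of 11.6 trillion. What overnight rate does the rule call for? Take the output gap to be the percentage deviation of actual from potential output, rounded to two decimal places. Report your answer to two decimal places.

Output gap = 100 × (11.4 − 11.6) / 11.6 = -1.72%.
i = 0.00 + 3.50 + 0.9 × (3.50 − 2.80) + 1.13 × (-1.72)
   = 0.00 + 3.5 + 0.63 − 1.9436 = 2.19

2.19%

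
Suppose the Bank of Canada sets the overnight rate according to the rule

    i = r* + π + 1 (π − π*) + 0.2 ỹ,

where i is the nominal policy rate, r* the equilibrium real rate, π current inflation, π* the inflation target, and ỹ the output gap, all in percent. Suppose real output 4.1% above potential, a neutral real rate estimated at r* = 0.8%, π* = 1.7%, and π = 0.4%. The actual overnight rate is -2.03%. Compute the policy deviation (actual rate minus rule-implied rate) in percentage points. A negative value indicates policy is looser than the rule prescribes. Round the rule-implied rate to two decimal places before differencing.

Output 4.1% above potential → ỹ = 4.1.
i = 0.8 + 0.4 + 1 × (0.4 − 1.7) + 0.2 × 4.1
   = 0.8 + 0.4 − 1.3 + 0.82 = 0.72
Deviation = -2.03 − 0.72 = -2.75 pp.

-2.75 pp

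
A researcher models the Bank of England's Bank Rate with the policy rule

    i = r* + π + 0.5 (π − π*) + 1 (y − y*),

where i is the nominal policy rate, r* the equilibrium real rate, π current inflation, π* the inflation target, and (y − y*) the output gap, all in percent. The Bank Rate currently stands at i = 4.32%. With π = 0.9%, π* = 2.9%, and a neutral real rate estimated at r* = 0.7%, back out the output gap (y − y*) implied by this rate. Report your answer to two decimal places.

3.72%

1 (y − y*) = 4.32 − 0.7 − 0.9 − 0.5 × (0.9 − 2.9) = 3.72
(y − y*) = 3.72 / 1 = 3.72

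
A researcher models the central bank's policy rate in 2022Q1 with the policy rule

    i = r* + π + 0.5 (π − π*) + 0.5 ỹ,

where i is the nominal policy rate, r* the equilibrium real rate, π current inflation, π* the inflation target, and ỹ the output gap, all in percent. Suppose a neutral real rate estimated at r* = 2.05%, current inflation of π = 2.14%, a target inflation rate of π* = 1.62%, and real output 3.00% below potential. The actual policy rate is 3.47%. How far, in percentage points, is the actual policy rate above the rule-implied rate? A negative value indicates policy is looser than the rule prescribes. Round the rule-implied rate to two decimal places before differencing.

Output 3.00% below potential → ỹ = -3.00.
i = 2.05 + 2.14 + 0.5 × (2.14 − 1.62) + 0.5 × (-3.00)
   = 2.05 + 2.14 + 0.26 − 1.5 = 2.95
Deviation = 3.47 − 2.95 = 0.52 pp.

0.52 pp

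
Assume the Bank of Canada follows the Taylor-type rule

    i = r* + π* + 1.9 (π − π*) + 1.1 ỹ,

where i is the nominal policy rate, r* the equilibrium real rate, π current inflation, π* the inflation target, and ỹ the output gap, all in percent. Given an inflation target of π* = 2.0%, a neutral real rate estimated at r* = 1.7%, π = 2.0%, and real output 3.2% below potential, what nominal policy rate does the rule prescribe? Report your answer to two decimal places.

0.18%

Output 3.2% below potential → ỹ = -3.2.
i = 1.7 + 2.0 + 1.9 × (2.0 − 2.0) + 1.1 × (-3.2)
   = 1.7 + 2 + 0 − 3.52 = 0.18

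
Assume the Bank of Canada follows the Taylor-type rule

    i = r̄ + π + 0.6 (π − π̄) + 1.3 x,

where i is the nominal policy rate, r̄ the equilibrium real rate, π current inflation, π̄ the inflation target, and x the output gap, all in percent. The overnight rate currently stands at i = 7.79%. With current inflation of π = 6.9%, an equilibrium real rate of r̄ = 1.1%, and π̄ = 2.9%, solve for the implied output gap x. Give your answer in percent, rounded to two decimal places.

1.3 x = 7.79 − 1.1 − 6.9 − 0.6 × (6.9 − 2.9) = -2.61
x = -2.61 / 1.3 = -2.01

-2.01%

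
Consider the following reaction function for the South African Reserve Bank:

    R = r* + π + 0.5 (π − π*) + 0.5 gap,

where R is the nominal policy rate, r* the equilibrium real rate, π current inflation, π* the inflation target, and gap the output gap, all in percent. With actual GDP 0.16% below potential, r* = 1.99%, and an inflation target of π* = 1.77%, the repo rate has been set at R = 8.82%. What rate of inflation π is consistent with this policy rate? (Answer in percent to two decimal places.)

Output 0.16% below potential → gap = -0.16.
Collecting π: R = r* + (1 + 0.5) π − 0.5 π* + 0.5 gap
1.5 π = 8.82 − 1.99 + 0.5 × 1.77 − 0.5 × (-0.16) = 7.795
π = 7.795 / 1.5 = 5.20

5.20%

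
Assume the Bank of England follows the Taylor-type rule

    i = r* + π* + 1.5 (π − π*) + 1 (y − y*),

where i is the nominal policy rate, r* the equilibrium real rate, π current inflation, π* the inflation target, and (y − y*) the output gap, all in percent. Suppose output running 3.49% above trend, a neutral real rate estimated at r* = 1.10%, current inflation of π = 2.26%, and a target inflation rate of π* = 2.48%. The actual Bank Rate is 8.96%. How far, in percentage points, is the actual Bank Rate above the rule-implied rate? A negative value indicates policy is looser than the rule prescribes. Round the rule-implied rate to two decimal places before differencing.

2.22 pp

Output 3.49% above potential → (y − y*) = 3.49.
i = 1.10 + 2.48 + 1.5 × (2.26 − 2.48) + 1 × 3.49
   = 1.10 + 2.48 − 0.33 + 3.49 = 6.74
Deviation = 8.96 − 6.74 = 2.22 pp.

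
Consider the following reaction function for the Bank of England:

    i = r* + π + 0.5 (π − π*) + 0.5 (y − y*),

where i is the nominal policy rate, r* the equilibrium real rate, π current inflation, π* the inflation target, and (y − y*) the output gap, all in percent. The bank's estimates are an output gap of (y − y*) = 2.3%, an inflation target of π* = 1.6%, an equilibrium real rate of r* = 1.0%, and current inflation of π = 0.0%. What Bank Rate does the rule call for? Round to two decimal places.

1.35%

i = 1.0 + 0.0 + 0.5 × (0.0 − 1.6) + 0.5 × 2.3
   = 1.0 + 0 − 0.8 + 1.15 = 1.35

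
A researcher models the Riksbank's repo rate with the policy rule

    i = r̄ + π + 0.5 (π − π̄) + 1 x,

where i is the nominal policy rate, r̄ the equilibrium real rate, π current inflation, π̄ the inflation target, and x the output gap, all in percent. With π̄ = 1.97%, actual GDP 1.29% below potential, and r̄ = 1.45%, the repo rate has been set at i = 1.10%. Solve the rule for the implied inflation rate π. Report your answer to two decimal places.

1.28%

Output 1.29% below potential → x = -1.29.
Collecting π: i = r̄ + (1 + 0.5) π − 0.5 π̄ + 1 x
1.5 π = 1.10 − 1.45 + 0.5 × 1.97 − 1 × (-1.29) = 1.925
π = 1.925 / 1.5 = 1.28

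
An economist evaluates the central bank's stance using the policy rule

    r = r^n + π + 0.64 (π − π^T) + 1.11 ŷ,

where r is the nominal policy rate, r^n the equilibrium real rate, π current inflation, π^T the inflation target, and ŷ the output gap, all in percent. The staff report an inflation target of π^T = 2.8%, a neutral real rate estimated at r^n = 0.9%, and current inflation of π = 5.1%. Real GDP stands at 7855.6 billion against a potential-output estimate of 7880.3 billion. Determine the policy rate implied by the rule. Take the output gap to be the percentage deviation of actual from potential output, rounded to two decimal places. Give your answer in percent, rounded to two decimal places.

7.13%

Output gap = 100 × (7855.6 − 7880.3) / 7880.3 = -0.31%.
r = 0.90 + 5.10 + 0.64 × (5.10 − 2.80) + 1.11 × (-0.31)
   = 0.90 + 5.1 + 1.472 − 0.3441 = 7.13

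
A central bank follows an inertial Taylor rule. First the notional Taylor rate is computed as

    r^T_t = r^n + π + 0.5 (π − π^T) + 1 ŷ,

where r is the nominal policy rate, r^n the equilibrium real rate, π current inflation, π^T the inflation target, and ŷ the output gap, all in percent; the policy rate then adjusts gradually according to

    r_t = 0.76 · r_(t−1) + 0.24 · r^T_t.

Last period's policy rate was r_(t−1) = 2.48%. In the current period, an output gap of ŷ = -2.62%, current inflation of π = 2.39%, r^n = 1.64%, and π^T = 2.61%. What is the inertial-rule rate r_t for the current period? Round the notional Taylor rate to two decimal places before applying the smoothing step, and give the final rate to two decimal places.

r^T_t = 1.64 + 2.39 + 0.5 × (2.39 − 2.61) + 1 × (-2.62)
   = 1.64 + 2.39 − 0.11 − 2.62 = 1.30
r_t = 0.76 × 2.48 + 0.24 × 1.30 = 1.8848 + 0.312 = 2.20

2.20%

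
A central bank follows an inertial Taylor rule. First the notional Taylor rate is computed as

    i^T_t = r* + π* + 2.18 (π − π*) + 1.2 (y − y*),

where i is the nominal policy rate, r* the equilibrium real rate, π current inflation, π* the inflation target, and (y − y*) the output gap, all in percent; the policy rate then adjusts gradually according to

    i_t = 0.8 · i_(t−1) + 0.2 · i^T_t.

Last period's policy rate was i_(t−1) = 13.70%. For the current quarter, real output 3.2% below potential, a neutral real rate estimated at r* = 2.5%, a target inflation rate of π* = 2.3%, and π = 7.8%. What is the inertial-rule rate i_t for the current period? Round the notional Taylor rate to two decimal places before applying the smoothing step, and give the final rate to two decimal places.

13.55%

Output 3.2% below potential → (y − y*) = -3.2.
i^T_t = 2.5 + 2.3 + 2.18 × (7.8 − 2.3) + 1.2 × (-3.2)
   = 2.5 + 2.3 + 11.99 − 3.84 = 12.95
i_t = 0.8 × 13.70 + 0.2 × 12.95 = 10.96 + 2.59 = 13.55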